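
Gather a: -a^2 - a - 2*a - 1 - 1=-a^2 - 3*a - 2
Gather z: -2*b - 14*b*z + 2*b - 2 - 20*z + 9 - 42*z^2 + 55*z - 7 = -42*z^2 + z*(35 - 14*b)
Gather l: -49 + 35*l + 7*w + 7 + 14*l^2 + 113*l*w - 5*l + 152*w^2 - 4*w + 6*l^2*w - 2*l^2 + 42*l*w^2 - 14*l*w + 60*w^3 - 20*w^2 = l^2*(6*w + 12) + l*(42*w^2 + 99*w + 30) + 60*w^3 + 132*w^2 + 3*w - 42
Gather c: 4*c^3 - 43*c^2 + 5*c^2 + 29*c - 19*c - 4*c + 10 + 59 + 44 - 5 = 4*c^3 - 38*c^2 + 6*c + 108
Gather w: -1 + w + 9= w + 8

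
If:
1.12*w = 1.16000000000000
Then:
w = 1.04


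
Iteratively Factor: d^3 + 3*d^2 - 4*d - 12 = (d - 2)*(d^2 + 5*d + 6) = (d - 2)*(d + 2)*(d + 3)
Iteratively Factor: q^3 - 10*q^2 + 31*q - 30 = (q - 3)*(q^2 - 7*q + 10) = (q - 3)*(q - 2)*(q - 5)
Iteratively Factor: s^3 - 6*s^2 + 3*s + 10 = (s + 1)*(s^2 - 7*s + 10) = (s - 5)*(s + 1)*(s - 2)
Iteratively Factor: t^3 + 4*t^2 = (t + 4)*(t^2) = t*(t + 4)*(t)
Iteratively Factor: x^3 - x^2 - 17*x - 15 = (x + 1)*(x^2 - 2*x - 15) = (x - 5)*(x + 1)*(x + 3)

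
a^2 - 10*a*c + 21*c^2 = (a - 7*c)*(a - 3*c)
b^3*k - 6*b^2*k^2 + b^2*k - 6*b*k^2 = b*(b - 6*k)*(b*k + k)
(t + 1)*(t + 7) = t^2 + 8*t + 7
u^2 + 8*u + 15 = (u + 3)*(u + 5)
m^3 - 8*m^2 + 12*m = m*(m - 6)*(m - 2)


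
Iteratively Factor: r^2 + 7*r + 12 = (r + 3)*(r + 4)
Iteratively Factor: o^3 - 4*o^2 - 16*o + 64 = (o - 4)*(o^2 - 16) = (o - 4)^2*(o + 4)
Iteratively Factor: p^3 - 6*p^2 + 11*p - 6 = (p - 1)*(p^2 - 5*p + 6) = (p - 2)*(p - 1)*(p - 3)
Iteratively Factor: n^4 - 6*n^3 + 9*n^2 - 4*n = (n)*(n^3 - 6*n^2 + 9*n - 4) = n*(n - 1)*(n^2 - 5*n + 4) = n*(n - 4)*(n - 1)*(n - 1)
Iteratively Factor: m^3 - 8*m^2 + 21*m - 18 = (m - 3)*(m^2 - 5*m + 6) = (m - 3)*(m - 2)*(m - 3)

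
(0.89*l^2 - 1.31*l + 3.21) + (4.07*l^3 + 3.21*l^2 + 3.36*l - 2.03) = 4.07*l^3 + 4.1*l^2 + 2.05*l + 1.18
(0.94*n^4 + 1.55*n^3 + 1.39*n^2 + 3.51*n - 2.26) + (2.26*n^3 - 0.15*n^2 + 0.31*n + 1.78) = 0.94*n^4 + 3.81*n^3 + 1.24*n^2 + 3.82*n - 0.48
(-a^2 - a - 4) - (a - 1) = -a^2 - 2*a - 3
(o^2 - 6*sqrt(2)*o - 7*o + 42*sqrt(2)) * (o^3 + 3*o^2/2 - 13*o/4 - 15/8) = o^5 - 6*sqrt(2)*o^4 - 11*o^4/2 - 55*o^3/4 + 33*sqrt(2)*o^3 + 167*o^2/8 + 165*sqrt(2)*o^2/2 - 501*sqrt(2)*o/4 + 105*o/8 - 315*sqrt(2)/4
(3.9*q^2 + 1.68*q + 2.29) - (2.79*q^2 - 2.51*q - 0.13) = 1.11*q^2 + 4.19*q + 2.42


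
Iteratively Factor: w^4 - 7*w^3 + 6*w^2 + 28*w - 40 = (w - 2)*(w^3 - 5*w^2 - 4*w + 20) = (w - 5)*(w - 2)*(w^2 - 4) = (w - 5)*(w - 2)^2*(w + 2)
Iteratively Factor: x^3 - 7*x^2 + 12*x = (x)*(x^2 - 7*x + 12) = x*(x - 3)*(x - 4)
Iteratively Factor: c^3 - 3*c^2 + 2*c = (c)*(c^2 - 3*c + 2) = c*(c - 2)*(c - 1)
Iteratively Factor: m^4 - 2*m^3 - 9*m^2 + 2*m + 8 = (m + 1)*(m^3 - 3*m^2 - 6*m + 8) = (m + 1)*(m + 2)*(m^2 - 5*m + 4) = (m - 1)*(m + 1)*(m + 2)*(m - 4)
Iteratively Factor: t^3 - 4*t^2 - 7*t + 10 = (t - 1)*(t^2 - 3*t - 10) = (t - 5)*(t - 1)*(t + 2)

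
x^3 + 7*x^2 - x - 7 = (x - 1)*(x + 1)*(x + 7)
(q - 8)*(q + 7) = q^2 - q - 56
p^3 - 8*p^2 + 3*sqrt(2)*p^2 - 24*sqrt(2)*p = p*(p - 8)*(p + 3*sqrt(2))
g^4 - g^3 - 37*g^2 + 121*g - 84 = (g - 4)*(g - 3)*(g - 1)*(g + 7)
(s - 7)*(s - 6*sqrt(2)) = s^2 - 6*sqrt(2)*s - 7*s + 42*sqrt(2)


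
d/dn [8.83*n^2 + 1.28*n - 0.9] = 17.66*n + 1.28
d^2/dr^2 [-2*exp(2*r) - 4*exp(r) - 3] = (-8*exp(r) - 4)*exp(r)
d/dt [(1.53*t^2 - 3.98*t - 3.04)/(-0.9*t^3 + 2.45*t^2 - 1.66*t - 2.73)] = (1.377*t^4 - 7.164*t^3 - 0.996799999999999*t^2 + 6.5422*t + 5.819)/(0.81*t^6 - 4.41*t^5 + 8.9905*t^4 - 3.22*t^3 - 10.6214*t^2 + 9.0636*t + 7.4529)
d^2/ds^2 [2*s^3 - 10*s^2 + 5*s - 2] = 12*s - 20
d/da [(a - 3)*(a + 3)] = 2*a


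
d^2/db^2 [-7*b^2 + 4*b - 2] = -14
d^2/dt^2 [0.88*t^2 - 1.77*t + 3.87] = 1.76000000000000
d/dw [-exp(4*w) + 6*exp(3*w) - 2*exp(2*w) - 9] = (-4*exp(2*w) + 18*exp(w) - 4)*exp(2*w)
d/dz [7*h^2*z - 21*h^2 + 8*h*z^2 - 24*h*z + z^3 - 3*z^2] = 7*h^2 + 16*h*z - 24*h + 3*z^2 - 6*z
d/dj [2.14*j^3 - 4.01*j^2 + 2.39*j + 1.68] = 6.42*j^2 - 8.02*j + 2.39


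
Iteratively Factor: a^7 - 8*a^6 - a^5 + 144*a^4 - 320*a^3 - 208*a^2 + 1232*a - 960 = (a + 2)*(a^6 - 10*a^5 + 19*a^4 + 106*a^3 - 532*a^2 + 856*a - 480) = (a - 3)*(a + 2)*(a^5 - 7*a^4 - 2*a^3 + 100*a^2 - 232*a + 160) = (a - 3)*(a - 2)*(a + 2)*(a^4 - 5*a^3 - 12*a^2 + 76*a - 80) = (a - 3)*(a - 2)^2*(a + 2)*(a^3 - 3*a^2 - 18*a + 40) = (a - 3)*(a - 2)^2*(a + 2)*(a + 4)*(a^2 - 7*a + 10) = (a - 5)*(a - 3)*(a - 2)^2*(a + 2)*(a + 4)*(a - 2)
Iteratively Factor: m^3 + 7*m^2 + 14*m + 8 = (m + 1)*(m^2 + 6*m + 8) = (m + 1)*(m + 4)*(m + 2)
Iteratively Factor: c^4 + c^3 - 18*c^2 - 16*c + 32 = (c + 4)*(c^3 - 3*c^2 - 6*c + 8) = (c - 4)*(c + 4)*(c^2 + c - 2) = (c - 4)*(c - 1)*(c + 4)*(c + 2)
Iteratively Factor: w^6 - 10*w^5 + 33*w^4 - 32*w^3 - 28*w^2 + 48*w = (w - 2)*(w^5 - 8*w^4 + 17*w^3 + 2*w^2 - 24*w) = (w - 2)^2*(w^4 - 6*w^3 + 5*w^2 + 12*w) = (w - 4)*(w - 2)^2*(w^3 - 2*w^2 - 3*w) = (w - 4)*(w - 3)*(w - 2)^2*(w^2 + w) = w*(w - 4)*(w - 3)*(w - 2)^2*(w + 1)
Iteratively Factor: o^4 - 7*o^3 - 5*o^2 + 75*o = (o - 5)*(o^3 - 2*o^2 - 15*o) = (o - 5)^2*(o^2 + 3*o) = (o - 5)^2*(o + 3)*(o)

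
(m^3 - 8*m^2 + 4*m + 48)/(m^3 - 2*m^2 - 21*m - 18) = (m^2 - 2*m - 8)/(m^2 + 4*m + 3)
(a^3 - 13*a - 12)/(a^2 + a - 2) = (a^3 - 13*a - 12)/(a^2 + a - 2)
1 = 1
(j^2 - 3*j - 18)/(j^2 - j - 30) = (j + 3)/(j + 5)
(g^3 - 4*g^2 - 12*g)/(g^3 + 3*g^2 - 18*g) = (g^2 - 4*g - 12)/(g^2 + 3*g - 18)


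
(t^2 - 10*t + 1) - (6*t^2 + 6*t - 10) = -5*t^2 - 16*t + 11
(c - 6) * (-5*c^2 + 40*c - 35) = -5*c^3 + 70*c^2 - 275*c + 210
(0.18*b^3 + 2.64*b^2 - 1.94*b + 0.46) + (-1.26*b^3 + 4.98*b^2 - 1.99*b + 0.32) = -1.08*b^3 + 7.62*b^2 - 3.93*b + 0.78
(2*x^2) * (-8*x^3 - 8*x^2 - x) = -16*x^5 - 16*x^4 - 2*x^3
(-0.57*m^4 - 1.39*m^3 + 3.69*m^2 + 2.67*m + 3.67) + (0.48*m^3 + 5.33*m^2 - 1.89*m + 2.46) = -0.57*m^4 - 0.91*m^3 + 9.02*m^2 + 0.78*m + 6.13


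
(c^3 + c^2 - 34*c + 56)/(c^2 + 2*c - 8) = (c^2 + 3*c - 28)/(c + 4)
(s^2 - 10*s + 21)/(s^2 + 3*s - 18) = (s - 7)/(s + 6)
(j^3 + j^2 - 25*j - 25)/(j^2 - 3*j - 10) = (j^2 + 6*j + 5)/(j + 2)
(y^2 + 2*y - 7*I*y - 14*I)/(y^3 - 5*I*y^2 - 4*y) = (y^2 + y*(2 - 7*I) - 14*I)/(y*(y^2 - 5*I*y - 4))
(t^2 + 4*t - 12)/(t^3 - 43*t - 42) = (t - 2)/(t^2 - 6*t - 7)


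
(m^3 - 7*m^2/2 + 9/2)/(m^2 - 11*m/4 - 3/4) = 2*(2*m^2 - m - 3)/(4*m + 1)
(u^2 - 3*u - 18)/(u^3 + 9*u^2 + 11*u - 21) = (u - 6)/(u^2 + 6*u - 7)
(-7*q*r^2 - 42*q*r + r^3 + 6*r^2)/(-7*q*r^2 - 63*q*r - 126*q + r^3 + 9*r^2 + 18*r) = r/(r + 3)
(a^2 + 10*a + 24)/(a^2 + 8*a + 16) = (a + 6)/(a + 4)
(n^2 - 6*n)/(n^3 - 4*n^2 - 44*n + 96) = n*(n - 6)/(n^3 - 4*n^2 - 44*n + 96)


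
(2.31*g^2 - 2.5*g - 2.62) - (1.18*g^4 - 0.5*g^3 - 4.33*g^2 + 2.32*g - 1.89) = -1.18*g^4 + 0.5*g^3 + 6.64*g^2 - 4.82*g - 0.73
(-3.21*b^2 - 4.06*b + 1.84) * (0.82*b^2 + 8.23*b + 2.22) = -2.6322*b^4 - 29.7475*b^3 - 39.0312*b^2 + 6.13*b + 4.0848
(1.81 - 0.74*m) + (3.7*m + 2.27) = 2.96*m + 4.08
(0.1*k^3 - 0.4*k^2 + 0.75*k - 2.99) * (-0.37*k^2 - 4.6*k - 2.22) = -0.037*k^5 - 0.312*k^4 + 1.3405*k^3 - 1.4557*k^2 + 12.089*k + 6.6378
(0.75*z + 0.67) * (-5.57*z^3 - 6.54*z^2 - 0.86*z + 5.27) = -4.1775*z^4 - 8.6369*z^3 - 5.0268*z^2 + 3.3763*z + 3.5309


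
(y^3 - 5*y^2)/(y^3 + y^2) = (y - 5)/(y + 1)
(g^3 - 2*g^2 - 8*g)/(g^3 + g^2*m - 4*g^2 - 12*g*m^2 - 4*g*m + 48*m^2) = g*(g + 2)/(g^2 + g*m - 12*m^2)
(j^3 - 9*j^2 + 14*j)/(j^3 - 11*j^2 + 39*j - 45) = j*(j^2 - 9*j + 14)/(j^3 - 11*j^2 + 39*j - 45)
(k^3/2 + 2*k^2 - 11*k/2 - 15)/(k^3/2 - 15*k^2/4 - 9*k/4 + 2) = 2*(k^3 + 4*k^2 - 11*k - 30)/(2*k^3 - 15*k^2 - 9*k + 8)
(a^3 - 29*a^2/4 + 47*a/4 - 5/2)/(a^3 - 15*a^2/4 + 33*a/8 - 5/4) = 2*(4*a^2 - 21*a + 5)/(8*a^2 - 14*a + 5)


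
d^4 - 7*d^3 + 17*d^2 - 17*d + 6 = (d - 3)*(d - 2)*(d - 1)^2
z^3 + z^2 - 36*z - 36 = (z - 6)*(z + 1)*(z + 6)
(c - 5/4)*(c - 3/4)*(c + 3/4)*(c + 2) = c^4 + 3*c^3/4 - 49*c^2/16 - 27*c/64 + 45/32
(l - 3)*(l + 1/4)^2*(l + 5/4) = l^4 - 5*l^3/4 - 73*l^2/16 - 127*l/64 - 15/64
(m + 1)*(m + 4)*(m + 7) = m^3 + 12*m^2 + 39*m + 28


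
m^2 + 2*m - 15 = (m - 3)*(m + 5)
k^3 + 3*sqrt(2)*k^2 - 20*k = k*(k - 2*sqrt(2))*(k + 5*sqrt(2))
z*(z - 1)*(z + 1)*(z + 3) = z^4 + 3*z^3 - z^2 - 3*z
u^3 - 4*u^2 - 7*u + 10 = (u - 5)*(u - 1)*(u + 2)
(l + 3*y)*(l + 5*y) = l^2 + 8*l*y + 15*y^2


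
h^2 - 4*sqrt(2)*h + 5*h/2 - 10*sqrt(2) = (h + 5/2)*(h - 4*sqrt(2))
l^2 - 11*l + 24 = (l - 8)*(l - 3)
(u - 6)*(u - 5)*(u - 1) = u^3 - 12*u^2 + 41*u - 30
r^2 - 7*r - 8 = (r - 8)*(r + 1)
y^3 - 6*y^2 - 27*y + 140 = (y - 7)*(y - 4)*(y + 5)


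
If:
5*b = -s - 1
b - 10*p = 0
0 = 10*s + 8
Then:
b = -1/25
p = -1/250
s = -4/5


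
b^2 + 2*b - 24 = (b - 4)*(b + 6)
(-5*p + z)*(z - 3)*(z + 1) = -5*p*z^2 + 10*p*z + 15*p + z^3 - 2*z^2 - 3*z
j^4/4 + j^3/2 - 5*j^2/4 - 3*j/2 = j*(j/4 + 1/4)*(j - 2)*(j + 3)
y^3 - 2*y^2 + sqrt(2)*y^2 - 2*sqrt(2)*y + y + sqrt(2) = (y - 1)^2*(y + sqrt(2))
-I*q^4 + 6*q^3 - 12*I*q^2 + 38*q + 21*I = (q - 3*I)*(q + I)*(q + 7*I)*(-I*q + 1)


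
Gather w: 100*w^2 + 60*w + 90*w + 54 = 100*w^2 + 150*w + 54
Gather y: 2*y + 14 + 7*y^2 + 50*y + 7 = 7*y^2 + 52*y + 21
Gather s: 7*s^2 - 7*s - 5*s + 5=7*s^2 - 12*s + 5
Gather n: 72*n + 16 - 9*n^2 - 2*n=-9*n^2 + 70*n + 16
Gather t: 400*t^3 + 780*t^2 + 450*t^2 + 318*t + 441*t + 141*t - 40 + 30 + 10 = 400*t^3 + 1230*t^2 + 900*t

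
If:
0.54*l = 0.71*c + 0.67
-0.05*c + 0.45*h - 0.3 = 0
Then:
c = 0.76056338028169*l - 0.943661971830986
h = 0.0845070422535211*l + 0.561815336463224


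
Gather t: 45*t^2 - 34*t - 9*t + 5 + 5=45*t^2 - 43*t + 10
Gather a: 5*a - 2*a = 3*a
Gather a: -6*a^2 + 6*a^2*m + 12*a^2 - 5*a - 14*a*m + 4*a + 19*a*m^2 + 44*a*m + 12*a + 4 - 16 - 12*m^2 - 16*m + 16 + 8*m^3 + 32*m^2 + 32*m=a^2*(6*m + 6) + a*(19*m^2 + 30*m + 11) + 8*m^3 + 20*m^2 + 16*m + 4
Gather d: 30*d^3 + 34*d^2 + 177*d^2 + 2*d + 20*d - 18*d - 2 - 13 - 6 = 30*d^3 + 211*d^2 + 4*d - 21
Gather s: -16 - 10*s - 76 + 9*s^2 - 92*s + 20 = 9*s^2 - 102*s - 72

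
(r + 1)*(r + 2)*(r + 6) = r^3 + 9*r^2 + 20*r + 12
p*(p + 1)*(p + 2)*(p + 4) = p^4 + 7*p^3 + 14*p^2 + 8*p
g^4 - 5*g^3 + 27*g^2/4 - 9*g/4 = g*(g - 3)*(g - 3/2)*(g - 1/2)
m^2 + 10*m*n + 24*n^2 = (m + 4*n)*(m + 6*n)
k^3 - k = k*(k - 1)*(k + 1)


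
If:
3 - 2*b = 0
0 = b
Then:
No Solution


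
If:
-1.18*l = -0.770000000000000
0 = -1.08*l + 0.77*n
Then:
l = 0.65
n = 0.92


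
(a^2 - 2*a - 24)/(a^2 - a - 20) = (a - 6)/(a - 5)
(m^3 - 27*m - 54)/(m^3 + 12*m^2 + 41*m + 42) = (m^2 - 3*m - 18)/(m^2 + 9*m + 14)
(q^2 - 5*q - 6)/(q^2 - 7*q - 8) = (q - 6)/(q - 8)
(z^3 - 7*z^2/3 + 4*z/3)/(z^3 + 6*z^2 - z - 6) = z*(3*z - 4)/(3*(z^2 + 7*z + 6))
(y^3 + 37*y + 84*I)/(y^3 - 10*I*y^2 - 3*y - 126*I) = (y + 4*I)/(y - 6*I)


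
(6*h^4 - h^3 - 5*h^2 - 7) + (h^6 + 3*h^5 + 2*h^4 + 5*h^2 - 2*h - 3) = h^6 + 3*h^5 + 8*h^4 - h^3 - 2*h - 10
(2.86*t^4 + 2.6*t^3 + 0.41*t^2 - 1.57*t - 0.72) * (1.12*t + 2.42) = 3.2032*t^5 + 9.8332*t^4 + 6.7512*t^3 - 0.7662*t^2 - 4.6058*t - 1.7424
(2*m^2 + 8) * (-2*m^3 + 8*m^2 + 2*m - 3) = -4*m^5 + 16*m^4 - 12*m^3 + 58*m^2 + 16*m - 24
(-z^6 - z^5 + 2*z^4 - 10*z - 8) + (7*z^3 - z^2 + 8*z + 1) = -z^6 - z^5 + 2*z^4 + 7*z^3 - z^2 - 2*z - 7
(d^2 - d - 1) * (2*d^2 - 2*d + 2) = 2*d^4 - 4*d^3 + 2*d^2 - 2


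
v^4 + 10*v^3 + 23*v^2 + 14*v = v*(v + 1)*(v + 2)*(v + 7)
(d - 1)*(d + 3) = d^2 + 2*d - 3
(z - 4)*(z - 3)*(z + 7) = z^3 - 37*z + 84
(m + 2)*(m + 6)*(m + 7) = m^3 + 15*m^2 + 68*m + 84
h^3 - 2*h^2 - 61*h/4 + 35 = (h - 7/2)*(h - 5/2)*(h + 4)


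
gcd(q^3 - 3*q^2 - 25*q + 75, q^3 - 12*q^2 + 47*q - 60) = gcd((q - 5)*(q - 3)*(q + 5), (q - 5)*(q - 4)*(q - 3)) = q^2 - 8*q + 15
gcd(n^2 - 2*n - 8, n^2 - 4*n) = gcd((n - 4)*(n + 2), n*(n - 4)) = n - 4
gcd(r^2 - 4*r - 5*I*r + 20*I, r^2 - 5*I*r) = r - 5*I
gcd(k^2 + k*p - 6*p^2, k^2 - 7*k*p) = 1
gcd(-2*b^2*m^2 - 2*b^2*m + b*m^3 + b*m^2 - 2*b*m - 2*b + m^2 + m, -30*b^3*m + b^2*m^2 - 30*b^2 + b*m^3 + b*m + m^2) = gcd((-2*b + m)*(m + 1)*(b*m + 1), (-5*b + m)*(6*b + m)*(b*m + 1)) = b*m + 1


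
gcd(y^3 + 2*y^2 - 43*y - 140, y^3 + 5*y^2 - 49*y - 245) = y^2 - 2*y - 35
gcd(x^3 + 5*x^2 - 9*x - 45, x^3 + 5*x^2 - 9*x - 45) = x^3 + 5*x^2 - 9*x - 45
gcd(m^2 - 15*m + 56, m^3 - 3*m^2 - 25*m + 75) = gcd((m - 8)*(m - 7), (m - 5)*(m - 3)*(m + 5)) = 1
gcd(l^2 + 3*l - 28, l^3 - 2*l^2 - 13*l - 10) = 1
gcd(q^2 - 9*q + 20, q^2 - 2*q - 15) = q - 5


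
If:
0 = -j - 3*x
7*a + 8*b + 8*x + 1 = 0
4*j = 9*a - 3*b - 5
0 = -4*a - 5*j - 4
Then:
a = 1/25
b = -164/375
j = -104/125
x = 104/375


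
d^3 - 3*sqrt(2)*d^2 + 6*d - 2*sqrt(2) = (d - sqrt(2))^3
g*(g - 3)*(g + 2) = g^3 - g^2 - 6*g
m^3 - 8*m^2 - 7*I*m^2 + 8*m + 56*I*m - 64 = (m - 8)*(m - 8*I)*(m + I)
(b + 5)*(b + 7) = b^2 + 12*b + 35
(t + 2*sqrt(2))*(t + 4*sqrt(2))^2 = t^3 + 10*sqrt(2)*t^2 + 64*t + 64*sqrt(2)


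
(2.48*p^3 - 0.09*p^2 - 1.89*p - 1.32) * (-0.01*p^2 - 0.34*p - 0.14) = -0.0248*p^5 - 0.8423*p^4 - 0.2977*p^3 + 0.6684*p^2 + 0.7134*p + 0.1848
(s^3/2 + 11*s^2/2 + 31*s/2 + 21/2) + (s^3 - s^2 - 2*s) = 3*s^3/2 + 9*s^2/2 + 27*s/2 + 21/2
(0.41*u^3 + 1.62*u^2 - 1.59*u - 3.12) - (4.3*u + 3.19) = 0.41*u^3 + 1.62*u^2 - 5.89*u - 6.31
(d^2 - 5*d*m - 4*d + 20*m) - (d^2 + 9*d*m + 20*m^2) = -14*d*m - 4*d - 20*m^2 + 20*m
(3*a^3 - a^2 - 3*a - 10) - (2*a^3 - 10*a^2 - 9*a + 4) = a^3 + 9*a^2 + 6*a - 14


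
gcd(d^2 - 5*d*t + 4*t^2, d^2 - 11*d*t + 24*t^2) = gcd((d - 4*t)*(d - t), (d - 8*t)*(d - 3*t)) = 1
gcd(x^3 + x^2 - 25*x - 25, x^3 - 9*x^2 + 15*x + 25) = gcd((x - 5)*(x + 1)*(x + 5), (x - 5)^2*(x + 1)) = x^2 - 4*x - 5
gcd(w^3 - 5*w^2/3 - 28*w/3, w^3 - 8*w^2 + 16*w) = w^2 - 4*w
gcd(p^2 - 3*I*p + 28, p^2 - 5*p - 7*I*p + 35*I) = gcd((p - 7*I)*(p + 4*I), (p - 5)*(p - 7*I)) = p - 7*I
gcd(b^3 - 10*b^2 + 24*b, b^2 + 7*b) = b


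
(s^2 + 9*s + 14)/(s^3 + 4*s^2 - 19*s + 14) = (s + 2)/(s^2 - 3*s + 2)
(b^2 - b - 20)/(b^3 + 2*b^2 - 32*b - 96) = (b - 5)/(b^2 - 2*b - 24)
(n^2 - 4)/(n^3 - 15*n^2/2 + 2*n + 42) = 2*(n - 2)/(2*n^2 - 19*n + 42)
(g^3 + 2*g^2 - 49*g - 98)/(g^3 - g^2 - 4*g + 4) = (g^2 - 49)/(g^2 - 3*g + 2)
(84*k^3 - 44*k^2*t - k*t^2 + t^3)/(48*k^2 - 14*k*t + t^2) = (-14*k^2 + 5*k*t + t^2)/(-8*k + t)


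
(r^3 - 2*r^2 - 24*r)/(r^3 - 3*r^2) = (r^2 - 2*r - 24)/(r*(r - 3))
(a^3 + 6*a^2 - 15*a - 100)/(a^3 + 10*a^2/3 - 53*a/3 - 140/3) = 3*(a + 5)/(3*a + 7)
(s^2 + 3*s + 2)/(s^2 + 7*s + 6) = (s + 2)/(s + 6)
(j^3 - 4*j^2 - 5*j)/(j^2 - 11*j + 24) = j*(j^2 - 4*j - 5)/(j^2 - 11*j + 24)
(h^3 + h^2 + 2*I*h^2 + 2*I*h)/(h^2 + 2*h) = (h^2 + h + 2*I*h + 2*I)/(h + 2)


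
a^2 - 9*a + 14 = (a - 7)*(a - 2)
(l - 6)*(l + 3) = l^2 - 3*l - 18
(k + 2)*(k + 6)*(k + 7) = k^3 + 15*k^2 + 68*k + 84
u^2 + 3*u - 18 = (u - 3)*(u + 6)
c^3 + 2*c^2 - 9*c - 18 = (c - 3)*(c + 2)*(c + 3)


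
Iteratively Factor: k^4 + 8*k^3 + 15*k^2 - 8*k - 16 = (k + 4)*(k^3 + 4*k^2 - k - 4) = (k + 1)*(k + 4)*(k^2 + 3*k - 4) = (k - 1)*(k + 1)*(k + 4)*(k + 4)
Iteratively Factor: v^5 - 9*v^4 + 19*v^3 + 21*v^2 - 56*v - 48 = (v + 1)*(v^4 - 10*v^3 + 29*v^2 - 8*v - 48) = (v + 1)^2*(v^3 - 11*v^2 + 40*v - 48) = (v - 4)*(v + 1)^2*(v^2 - 7*v + 12) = (v - 4)^2*(v + 1)^2*(v - 3)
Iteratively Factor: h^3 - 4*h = (h - 2)*(h^2 + 2*h) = h*(h - 2)*(h + 2)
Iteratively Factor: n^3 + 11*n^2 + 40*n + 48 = (n + 3)*(n^2 + 8*n + 16) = (n + 3)*(n + 4)*(n + 4)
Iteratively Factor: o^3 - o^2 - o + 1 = (o + 1)*(o^2 - 2*o + 1) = (o - 1)*(o + 1)*(o - 1)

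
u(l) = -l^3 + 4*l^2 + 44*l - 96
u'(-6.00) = -112.00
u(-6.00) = 0.00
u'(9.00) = -127.00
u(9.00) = -105.00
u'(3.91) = 29.42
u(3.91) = 77.42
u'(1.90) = 48.37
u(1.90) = -4.82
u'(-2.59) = 3.16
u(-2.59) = -165.75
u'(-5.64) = -96.55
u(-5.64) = -37.52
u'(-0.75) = 36.31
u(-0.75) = -126.33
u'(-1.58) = 23.87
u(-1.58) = -151.59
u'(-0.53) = 38.92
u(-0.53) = -118.05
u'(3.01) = 40.90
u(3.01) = 45.41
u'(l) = -3*l^2 + 8*l + 44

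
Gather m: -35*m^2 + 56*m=-35*m^2 + 56*m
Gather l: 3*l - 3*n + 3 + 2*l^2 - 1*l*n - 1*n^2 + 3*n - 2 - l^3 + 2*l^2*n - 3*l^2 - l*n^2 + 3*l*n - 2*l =-l^3 + l^2*(2*n - 1) + l*(-n^2 + 2*n + 1) - n^2 + 1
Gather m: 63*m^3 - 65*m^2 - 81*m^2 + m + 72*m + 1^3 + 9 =63*m^3 - 146*m^2 + 73*m + 10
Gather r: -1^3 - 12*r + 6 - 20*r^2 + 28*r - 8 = -20*r^2 + 16*r - 3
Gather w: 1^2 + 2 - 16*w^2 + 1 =4 - 16*w^2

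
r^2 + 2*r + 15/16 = (r + 3/4)*(r + 5/4)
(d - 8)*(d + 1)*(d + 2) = d^3 - 5*d^2 - 22*d - 16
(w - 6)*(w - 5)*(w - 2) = w^3 - 13*w^2 + 52*w - 60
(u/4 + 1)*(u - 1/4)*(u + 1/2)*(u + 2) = u^4/4 + 25*u^3/16 + 75*u^2/32 + 5*u/16 - 1/4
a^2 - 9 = (a - 3)*(a + 3)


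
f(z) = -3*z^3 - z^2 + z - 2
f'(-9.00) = -710.00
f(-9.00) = 2095.00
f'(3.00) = -86.00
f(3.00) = -89.00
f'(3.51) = -116.90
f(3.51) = -140.54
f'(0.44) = -1.62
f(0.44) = -2.01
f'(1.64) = -26.49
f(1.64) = -16.28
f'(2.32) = -52.08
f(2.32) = -42.52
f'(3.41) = -110.47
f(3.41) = -129.17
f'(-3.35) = -93.30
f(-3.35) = 96.21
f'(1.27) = -16.06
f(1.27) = -8.49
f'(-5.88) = -298.41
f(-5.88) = 567.44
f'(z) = -9*z^2 - 2*z + 1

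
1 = 1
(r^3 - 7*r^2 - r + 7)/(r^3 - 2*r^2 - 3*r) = (r^2 - 8*r + 7)/(r*(r - 3))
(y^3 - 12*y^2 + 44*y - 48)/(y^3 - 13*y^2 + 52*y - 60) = (y - 4)/(y - 5)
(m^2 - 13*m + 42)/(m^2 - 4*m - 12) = (m - 7)/(m + 2)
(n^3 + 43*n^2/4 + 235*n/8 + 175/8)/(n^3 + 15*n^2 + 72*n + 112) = (8*n^2 + 30*n + 25)/(8*(n^2 + 8*n + 16))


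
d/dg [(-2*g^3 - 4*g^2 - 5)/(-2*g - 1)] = 2*(4*g^3 + 7*g^2 + 4*g - 5)/(4*g^2 + 4*g + 1)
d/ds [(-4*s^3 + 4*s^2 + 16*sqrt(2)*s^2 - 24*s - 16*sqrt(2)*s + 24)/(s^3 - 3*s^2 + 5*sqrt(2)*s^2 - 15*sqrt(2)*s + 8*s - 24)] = 4*(-9*sqrt(2)*s^4 + 2*s^4 - 4*s^3 + 38*sqrt(2)*s^3 - 36*s^2 + 35*sqrt(2)*s^2 - 252*sqrt(2)*s - 12*s + 96 + 186*sqrt(2))/(s^6 - 6*s^5 + 10*sqrt(2)*s^5 - 60*sqrt(2)*s^4 + 75*s^4 - 396*s^3 + 170*sqrt(2)*s^3 - 480*sqrt(2)*s^2 + 658*s^2 - 384*s + 720*sqrt(2)*s + 576)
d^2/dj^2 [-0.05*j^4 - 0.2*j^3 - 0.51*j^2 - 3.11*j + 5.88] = -0.6*j^2 - 1.2*j - 1.02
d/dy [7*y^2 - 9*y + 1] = 14*y - 9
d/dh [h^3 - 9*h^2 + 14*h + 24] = 3*h^2 - 18*h + 14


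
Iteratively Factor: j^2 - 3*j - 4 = (j - 4)*(j + 1)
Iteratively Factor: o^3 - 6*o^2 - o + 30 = (o - 5)*(o^2 - o - 6) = (o - 5)*(o - 3)*(o + 2)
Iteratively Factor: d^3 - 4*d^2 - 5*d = (d + 1)*(d^2 - 5*d) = (d - 5)*(d + 1)*(d)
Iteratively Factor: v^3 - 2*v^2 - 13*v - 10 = (v + 1)*(v^2 - 3*v - 10) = (v - 5)*(v + 1)*(v + 2)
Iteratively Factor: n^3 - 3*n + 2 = (n + 2)*(n^2 - 2*n + 1) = (n - 1)*(n + 2)*(n - 1)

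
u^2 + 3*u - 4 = (u - 1)*(u + 4)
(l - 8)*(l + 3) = l^2 - 5*l - 24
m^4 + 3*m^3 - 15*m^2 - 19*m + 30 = (m - 3)*(m - 1)*(m + 2)*(m + 5)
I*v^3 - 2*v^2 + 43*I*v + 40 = (v - 5*I)*(v + 8*I)*(I*v + 1)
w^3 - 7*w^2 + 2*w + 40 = (w - 5)*(w - 4)*(w + 2)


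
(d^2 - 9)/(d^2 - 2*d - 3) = (d + 3)/(d + 1)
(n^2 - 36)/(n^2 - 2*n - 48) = (n - 6)/(n - 8)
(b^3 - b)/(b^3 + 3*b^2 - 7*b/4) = 4*(b^2 - 1)/(4*b^2 + 12*b - 7)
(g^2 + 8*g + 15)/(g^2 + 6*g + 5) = (g + 3)/(g + 1)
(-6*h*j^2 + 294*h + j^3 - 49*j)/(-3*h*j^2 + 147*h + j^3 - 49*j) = (6*h - j)/(3*h - j)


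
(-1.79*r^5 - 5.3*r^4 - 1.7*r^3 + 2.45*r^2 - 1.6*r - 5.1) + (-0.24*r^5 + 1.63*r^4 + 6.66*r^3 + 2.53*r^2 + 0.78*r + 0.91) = -2.03*r^5 - 3.67*r^4 + 4.96*r^3 + 4.98*r^2 - 0.82*r - 4.19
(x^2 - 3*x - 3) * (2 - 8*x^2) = -8*x^4 + 24*x^3 + 26*x^2 - 6*x - 6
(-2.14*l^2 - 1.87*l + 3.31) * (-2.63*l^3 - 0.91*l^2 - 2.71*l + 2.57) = 5.6282*l^5 + 6.8655*l^4 - 1.2042*l^3 - 3.4442*l^2 - 13.776*l + 8.5067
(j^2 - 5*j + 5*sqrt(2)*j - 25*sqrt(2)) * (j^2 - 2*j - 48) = j^4 - 7*j^3 + 5*sqrt(2)*j^3 - 35*sqrt(2)*j^2 - 38*j^2 - 190*sqrt(2)*j + 240*j + 1200*sqrt(2)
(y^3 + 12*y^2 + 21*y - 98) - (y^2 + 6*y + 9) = y^3 + 11*y^2 + 15*y - 107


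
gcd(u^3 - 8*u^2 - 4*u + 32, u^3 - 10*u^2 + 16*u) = u^2 - 10*u + 16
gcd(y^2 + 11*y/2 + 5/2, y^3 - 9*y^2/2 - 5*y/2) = y + 1/2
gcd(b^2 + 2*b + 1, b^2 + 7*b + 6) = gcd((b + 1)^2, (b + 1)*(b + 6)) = b + 1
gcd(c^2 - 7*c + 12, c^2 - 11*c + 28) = c - 4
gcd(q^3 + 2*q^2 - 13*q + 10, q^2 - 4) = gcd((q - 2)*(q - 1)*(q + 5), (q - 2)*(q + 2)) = q - 2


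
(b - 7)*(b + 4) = b^2 - 3*b - 28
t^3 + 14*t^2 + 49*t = t*(t + 7)^2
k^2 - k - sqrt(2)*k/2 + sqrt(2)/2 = (k - 1)*(k - sqrt(2)/2)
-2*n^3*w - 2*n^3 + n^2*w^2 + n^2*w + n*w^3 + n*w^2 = (-n + w)*(2*n + w)*(n*w + n)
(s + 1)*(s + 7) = s^2 + 8*s + 7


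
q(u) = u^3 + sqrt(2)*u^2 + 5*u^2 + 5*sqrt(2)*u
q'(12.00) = 593.01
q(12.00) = 2736.50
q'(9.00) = 365.53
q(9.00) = 1312.19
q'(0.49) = 14.08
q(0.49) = 5.12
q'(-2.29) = -6.57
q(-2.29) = 5.44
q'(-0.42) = 2.21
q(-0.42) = -1.91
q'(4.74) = 135.28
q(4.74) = 284.13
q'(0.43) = 13.14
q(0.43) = 4.31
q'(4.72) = 134.46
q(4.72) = 281.43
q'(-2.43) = -6.39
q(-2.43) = 6.34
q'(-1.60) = -5.77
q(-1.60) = 1.01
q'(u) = 3*u^2 + 2*sqrt(2)*u + 10*u + 5*sqrt(2)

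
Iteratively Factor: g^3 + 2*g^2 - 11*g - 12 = (g + 1)*(g^2 + g - 12) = (g - 3)*(g + 1)*(g + 4)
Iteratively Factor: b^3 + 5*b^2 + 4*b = (b + 1)*(b^2 + 4*b) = b*(b + 1)*(b + 4)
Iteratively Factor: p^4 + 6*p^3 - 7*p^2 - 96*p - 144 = (p + 4)*(p^3 + 2*p^2 - 15*p - 36) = (p + 3)*(p + 4)*(p^2 - p - 12) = (p - 4)*(p + 3)*(p + 4)*(p + 3)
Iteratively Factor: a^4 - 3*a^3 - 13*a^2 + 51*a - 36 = (a + 4)*(a^3 - 7*a^2 + 15*a - 9) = (a - 3)*(a + 4)*(a^2 - 4*a + 3) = (a - 3)^2*(a + 4)*(a - 1)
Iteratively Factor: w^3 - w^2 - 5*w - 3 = (w - 3)*(w^2 + 2*w + 1) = (w - 3)*(w + 1)*(w + 1)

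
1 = 1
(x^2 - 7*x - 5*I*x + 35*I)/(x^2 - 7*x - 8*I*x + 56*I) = (x - 5*I)/(x - 8*I)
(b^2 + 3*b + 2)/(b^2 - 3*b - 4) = (b + 2)/(b - 4)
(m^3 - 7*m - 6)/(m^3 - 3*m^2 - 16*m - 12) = (m - 3)/(m - 6)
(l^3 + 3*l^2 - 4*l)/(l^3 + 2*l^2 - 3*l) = (l + 4)/(l + 3)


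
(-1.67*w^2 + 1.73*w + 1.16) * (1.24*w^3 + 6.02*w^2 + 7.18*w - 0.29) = -2.0708*w^5 - 7.9082*w^4 - 0.137600000000001*w^3 + 19.8889*w^2 + 7.8271*w - 0.3364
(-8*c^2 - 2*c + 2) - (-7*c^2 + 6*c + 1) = -c^2 - 8*c + 1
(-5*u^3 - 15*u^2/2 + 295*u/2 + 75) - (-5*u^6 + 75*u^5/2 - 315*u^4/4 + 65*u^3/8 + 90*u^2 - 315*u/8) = 5*u^6 - 75*u^5/2 + 315*u^4/4 - 105*u^3/8 - 195*u^2/2 + 1495*u/8 + 75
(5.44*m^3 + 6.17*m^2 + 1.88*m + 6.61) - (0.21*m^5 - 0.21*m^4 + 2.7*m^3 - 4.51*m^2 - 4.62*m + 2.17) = -0.21*m^5 + 0.21*m^4 + 2.74*m^3 + 10.68*m^2 + 6.5*m + 4.44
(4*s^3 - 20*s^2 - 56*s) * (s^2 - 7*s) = 4*s^5 - 48*s^4 + 84*s^3 + 392*s^2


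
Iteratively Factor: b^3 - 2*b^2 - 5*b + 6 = (b - 1)*(b^2 - b - 6) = (b - 3)*(b - 1)*(b + 2)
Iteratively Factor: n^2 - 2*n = (n)*(n - 2)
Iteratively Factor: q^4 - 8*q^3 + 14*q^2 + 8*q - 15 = (q - 1)*(q^3 - 7*q^2 + 7*q + 15) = (q - 1)*(q + 1)*(q^2 - 8*q + 15) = (q - 3)*(q - 1)*(q + 1)*(q - 5)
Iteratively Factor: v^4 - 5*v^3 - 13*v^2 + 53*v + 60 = (v - 4)*(v^3 - v^2 - 17*v - 15) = (v - 5)*(v - 4)*(v^2 + 4*v + 3) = (v - 5)*(v - 4)*(v + 1)*(v + 3)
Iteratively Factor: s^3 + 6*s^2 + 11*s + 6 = (s + 2)*(s^2 + 4*s + 3) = (s + 1)*(s + 2)*(s + 3)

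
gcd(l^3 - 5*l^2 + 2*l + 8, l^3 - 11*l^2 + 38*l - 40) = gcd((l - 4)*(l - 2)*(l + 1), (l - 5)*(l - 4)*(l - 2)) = l^2 - 6*l + 8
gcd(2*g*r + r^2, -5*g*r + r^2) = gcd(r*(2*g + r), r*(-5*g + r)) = r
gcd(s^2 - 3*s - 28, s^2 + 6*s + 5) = 1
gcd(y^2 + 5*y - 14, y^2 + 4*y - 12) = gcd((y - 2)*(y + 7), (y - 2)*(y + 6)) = y - 2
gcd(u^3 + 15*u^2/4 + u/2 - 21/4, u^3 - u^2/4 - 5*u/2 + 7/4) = u^2 + 3*u/4 - 7/4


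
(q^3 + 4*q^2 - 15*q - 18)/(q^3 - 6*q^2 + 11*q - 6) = (q^2 + 7*q + 6)/(q^2 - 3*q + 2)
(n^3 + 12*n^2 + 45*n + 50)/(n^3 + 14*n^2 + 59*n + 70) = (n + 5)/(n + 7)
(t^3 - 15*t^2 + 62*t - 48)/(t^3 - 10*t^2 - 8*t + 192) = (t - 1)/(t + 4)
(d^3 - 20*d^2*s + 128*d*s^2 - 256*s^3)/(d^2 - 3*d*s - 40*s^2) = (d^2 - 12*d*s + 32*s^2)/(d + 5*s)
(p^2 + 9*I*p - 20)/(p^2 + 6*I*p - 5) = (p + 4*I)/(p + I)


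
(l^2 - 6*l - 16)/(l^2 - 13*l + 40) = (l + 2)/(l - 5)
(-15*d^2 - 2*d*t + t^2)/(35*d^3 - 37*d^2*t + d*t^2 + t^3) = (3*d + t)/(-7*d^2 + 6*d*t + t^2)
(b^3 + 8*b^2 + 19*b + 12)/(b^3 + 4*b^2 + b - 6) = (b^2 + 5*b + 4)/(b^2 + b - 2)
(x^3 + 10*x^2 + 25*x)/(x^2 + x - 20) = x*(x + 5)/(x - 4)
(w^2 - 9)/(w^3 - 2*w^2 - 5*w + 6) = (w + 3)/(w^2 + w - 2)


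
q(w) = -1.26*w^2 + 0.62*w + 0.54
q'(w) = 0.62 - 2.52*w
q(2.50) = -5.78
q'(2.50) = -5.68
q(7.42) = -64.23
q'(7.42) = -18.08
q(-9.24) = -112.76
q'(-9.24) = 23.90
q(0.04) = 0.56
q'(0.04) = 0.52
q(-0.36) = 0.15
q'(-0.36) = 1.53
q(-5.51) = -41.13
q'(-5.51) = 14.51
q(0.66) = 0.40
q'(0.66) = -1.04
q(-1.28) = -2.32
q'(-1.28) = 3.85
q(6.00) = -41.10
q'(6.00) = -14.50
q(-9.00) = -107.10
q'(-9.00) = 23.30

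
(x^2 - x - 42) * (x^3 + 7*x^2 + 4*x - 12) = x^5 + 6*x^4 - 45*x^3 - 310*x^2 - 156*x + 504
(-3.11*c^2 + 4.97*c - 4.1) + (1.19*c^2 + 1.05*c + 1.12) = -1.92*c^2 + 6.02*c - 2.98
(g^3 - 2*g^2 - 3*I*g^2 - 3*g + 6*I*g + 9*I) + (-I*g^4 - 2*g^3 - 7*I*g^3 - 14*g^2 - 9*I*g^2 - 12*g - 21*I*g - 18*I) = -I*g^4 - g^3 - 7*I*g^3 - 16*g^2 - 12*I*g^2 - 15*g - 15*I*g - 9*I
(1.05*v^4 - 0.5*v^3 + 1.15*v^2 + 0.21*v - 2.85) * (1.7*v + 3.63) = 1.785*v^5 + 2.9615*v^4 + 0.14*v^3 + 4.5315*v^2 - 4.0827*v - 10.3455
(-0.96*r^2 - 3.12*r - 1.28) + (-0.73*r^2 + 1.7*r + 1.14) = -1.69*r^2 - 1.42*r - 0.14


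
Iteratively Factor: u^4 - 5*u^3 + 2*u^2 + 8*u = (u - 2)*(u^3 - 3*u^2 - 4*u) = u*(u - 2)*(u^2 - 3*u - 4) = u*(u - 2)*(u + 1)*(u - 4)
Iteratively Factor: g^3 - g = (g)*(g^2 - 1) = g*(g - 1)*(g + 1)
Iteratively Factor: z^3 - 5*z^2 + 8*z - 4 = (z - 2)*(z^2 - 3*z + 2) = (z - 2)^2*(z - 1)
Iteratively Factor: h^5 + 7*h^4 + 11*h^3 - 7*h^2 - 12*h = (h + 3)*(h^4 + 4*h^3 - h^2 - 4*h) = (h - 1)*(h + 3)*(h^3 + 5*h^2 + 4*h) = h*(h - 1)*(h + 3)*(h^2 + 5*h + 4) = h*(h - 1)*(h + 1)*(h + 3)*(h + 4)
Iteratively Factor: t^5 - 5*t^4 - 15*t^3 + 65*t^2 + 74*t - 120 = (t - 4)*(t^4 - t^3 - 19*t^2 - 11*t + 30) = (t - 5)*(t - 4)*(t^3 + 4*t^2 + t - 6) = (t - 5)*(t - 4)*(t + 3)*(t^2 + t - 2) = (t - 5)*(t - 4)*(t - 1)*(t + 3)*(t + 2)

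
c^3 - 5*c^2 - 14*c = c*(c - 7)*(c + 2)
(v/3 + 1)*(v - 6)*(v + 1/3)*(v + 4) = v^4/3 + 4*v^3/9 - 89*v^2/9 - 82*v/3 - 8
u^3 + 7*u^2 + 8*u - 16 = (u - 1)*(u + 4)^2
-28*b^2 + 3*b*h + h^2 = (-4*b + h)*(7*b + h)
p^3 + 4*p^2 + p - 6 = (p - 1)*(p + 2)*(p + 3)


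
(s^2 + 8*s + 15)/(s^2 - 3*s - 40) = (s + 3)/(s - 8)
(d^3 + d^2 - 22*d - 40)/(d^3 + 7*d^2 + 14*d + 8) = (d - 5)/(d + 1)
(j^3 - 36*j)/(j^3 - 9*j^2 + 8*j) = (j^2 - 36)/(j^2 - 9*j + 8)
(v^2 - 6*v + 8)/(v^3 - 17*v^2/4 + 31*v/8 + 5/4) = 8*(v - 4)/(8*v^2 - 18*v - 5)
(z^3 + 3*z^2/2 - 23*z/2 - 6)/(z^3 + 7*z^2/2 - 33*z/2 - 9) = (z + 4)/(z + 6)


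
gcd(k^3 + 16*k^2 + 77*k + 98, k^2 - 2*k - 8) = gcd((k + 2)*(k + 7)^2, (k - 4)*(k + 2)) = k + 2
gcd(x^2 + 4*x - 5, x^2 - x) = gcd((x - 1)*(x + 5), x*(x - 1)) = x - 1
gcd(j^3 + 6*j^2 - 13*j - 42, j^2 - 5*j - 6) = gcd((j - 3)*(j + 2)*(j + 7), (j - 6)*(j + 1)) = 1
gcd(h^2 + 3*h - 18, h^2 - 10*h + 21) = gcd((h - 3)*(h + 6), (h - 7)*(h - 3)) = h - 3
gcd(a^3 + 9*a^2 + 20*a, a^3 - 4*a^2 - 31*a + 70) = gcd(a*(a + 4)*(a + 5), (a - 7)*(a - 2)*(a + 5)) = a + 5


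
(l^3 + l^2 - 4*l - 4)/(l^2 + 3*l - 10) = (l^2 + 3*l + 2)/(l + 5)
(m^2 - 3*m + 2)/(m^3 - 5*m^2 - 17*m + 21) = (m - 2)/(m^2 - 4*m - 21)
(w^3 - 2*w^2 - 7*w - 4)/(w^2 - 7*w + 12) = (w^2 + 2*w + 1)/(w - 3)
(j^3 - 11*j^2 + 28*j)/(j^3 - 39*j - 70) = j*(j - 4)/(j^2 + 7*j + 10)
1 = 1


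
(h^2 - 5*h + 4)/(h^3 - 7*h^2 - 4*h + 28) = (h^2 - 5*h + 4)/(h^3 - 7*h^2 - 4*h + 28)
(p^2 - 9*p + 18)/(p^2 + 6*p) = (p^2 - 9*p + 18)/(p*(p + 6))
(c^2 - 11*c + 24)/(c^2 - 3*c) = (c - 8)/c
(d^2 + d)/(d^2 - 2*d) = (d + 1)/(d - 2)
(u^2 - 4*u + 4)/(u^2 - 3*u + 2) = (u - 2)/(u - 1)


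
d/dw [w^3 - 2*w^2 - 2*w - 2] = 3*w^2 - 4*w - 2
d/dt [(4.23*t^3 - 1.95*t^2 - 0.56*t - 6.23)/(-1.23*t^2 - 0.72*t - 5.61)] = (-5.2029*t^4 - 6.0912*t^3 - 70.4757*t^2 + 6.5532*t - 1.344)/(1.5129*t^4 + 1.7712*t^3 + 14.319*t^2 + 8.0784*t + 31.4721)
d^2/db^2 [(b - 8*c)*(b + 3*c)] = 2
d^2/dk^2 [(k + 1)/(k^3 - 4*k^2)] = 2*(3*k^3 - 6*k^2 - 16*k + 48)/(k^4*(k^3 - 12*k^2 + 48*k - 64))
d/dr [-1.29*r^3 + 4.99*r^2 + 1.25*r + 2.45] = -3.87*r^2 + 9.98*r + 1.25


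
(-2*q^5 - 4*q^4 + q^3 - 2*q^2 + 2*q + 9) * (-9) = 18*q^5 + 36*q^4 - 9*q^3 + 18*q^2 - 18*q - 81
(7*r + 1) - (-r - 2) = 8*r + 3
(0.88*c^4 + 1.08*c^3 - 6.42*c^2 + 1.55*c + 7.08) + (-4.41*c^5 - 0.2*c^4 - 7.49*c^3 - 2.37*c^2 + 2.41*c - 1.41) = -4.41*c^5 + 0.68*c^4 - 6.41*c^3 - 8.79*c^2 + 3.96*c + 5.67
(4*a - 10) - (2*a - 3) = 2*a - 7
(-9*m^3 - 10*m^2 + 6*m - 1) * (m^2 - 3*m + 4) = -9*m^5 + 17*m^4 - 59*m^2 + 27*m - 4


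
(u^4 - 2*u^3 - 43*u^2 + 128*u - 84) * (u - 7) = u^5 - 9*u^4 - 29*u^3 + 429*u^2 - 980*u + 588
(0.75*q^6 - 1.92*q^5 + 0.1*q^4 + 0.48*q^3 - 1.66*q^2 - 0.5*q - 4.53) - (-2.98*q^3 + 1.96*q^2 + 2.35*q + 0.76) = 0.75*q^6 - 1.92*q^5 + 0.1*q^4 + 3.46*q^3 - 3.62*q^2 - 2.85*q - 5.29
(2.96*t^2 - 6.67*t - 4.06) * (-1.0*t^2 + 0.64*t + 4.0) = -2.96*t^4 + 8.5644*t^3 + 11.6312*t^2 - 29.2784*t - 16.24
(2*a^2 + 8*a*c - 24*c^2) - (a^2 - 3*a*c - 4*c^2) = a^2 + 11*a*c - 20*c^2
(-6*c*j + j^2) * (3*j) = -18*c*j^2 + 3*j^3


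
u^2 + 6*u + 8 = (u + 2)*(u + 4)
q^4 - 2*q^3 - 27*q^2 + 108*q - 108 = (q - 3)^2*(q - 2)*(q + 6)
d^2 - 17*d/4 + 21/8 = (d - 7/2)*(d - 3/4)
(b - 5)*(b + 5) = b^2 - 25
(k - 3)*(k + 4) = k^2 + k - 12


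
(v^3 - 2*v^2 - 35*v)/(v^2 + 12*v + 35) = v*(v - 7)/(v + 7)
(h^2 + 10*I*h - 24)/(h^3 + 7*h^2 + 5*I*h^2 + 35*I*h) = (h^2 + 10*I*h - 24)/(h*(h^2 + h*(7 + 5*I) + 35*I))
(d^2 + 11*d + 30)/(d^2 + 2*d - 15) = (d + 6)/(d - 3)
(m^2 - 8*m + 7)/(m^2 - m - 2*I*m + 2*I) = (m - 7)/(m - 2*I)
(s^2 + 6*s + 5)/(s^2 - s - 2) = (s + 5)/(s - 2)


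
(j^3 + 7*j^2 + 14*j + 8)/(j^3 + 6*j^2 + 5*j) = (j^2 + 6*j + 8)/(j*(j + 5))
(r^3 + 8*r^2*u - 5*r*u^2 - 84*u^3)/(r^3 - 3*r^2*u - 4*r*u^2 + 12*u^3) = (r^2 + 11*r*u + 28*u^2)/(r^2 - 4*u^2)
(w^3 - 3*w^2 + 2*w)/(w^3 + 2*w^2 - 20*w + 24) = w*(w - 1)/(w^2 + 4*w - 12)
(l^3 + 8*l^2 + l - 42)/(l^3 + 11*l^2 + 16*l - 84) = (l + 3)/(l + 6)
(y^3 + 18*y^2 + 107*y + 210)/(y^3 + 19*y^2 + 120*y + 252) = (y + 5)/(y + 6)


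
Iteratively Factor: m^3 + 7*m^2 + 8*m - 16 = (m - 1)*(m^2 + 8*m + 16) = (m - 1)*(m + 4)*(m + 4)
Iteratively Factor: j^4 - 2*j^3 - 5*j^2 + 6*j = (j - 1)*(j^3 - j^2 - 6*j) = j*(j - 1)*(j^2 - j - 6) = j*(j - 1)*(j + 2)*(j - 3)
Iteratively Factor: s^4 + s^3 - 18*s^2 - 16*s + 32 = (s + 4)*(s^3 - 3*s^2 - 6*s + 8) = (s + 2)*(s + 4)*(s^2 - 5*s + 4) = (s - 4)*(s + 2)*(s + 4)*(s - 1)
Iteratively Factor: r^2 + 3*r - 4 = (r + 4)*(r - 1)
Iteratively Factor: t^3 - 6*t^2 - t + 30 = (t - 5)*(t^2 - t - 6) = (t - 5)*(t - 3)*(t + 2)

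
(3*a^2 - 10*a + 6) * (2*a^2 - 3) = 6*a^4 - 20*a^3 + 3*a^2 + 30*a - 18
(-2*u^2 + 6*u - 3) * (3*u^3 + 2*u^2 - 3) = -6*u^5 + 14*u^4 + 3*u^3 - 18*u + 9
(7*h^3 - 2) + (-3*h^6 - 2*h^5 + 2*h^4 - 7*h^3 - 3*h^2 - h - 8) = -3*h^6 - 2*h^5 + 2*h^4 - 3*h^2 - h - 10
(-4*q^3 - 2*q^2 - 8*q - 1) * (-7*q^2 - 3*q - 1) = 28*q^5 + 26*q^4 + 66*q^3 + 33*q^2 + 11*q + 1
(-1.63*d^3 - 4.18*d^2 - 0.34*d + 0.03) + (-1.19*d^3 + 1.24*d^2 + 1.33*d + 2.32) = -2.82*d^3 - 2.94*d^2 + 0.99*d + 2.35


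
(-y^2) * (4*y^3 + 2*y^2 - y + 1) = -4*y^5 - 2*y^4 + y^3 - y^2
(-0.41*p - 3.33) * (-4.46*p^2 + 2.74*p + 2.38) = 1.8286*p^3 + 13.7284*p^2 - 10.1*p - 7.9254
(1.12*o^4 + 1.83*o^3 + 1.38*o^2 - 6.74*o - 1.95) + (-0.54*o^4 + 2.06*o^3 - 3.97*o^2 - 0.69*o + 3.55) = 0.58*o^4 + 3.89*o^3 - 2.59*o^2 - 7.43*o + 1.6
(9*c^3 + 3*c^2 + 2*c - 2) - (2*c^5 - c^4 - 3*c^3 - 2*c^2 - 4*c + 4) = -2*c^5 + c^4 + 12*c^3 + 5*c^2 + 6*c - 6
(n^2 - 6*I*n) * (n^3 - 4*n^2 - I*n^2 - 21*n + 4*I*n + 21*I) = n^5 - 4*n^4 - 7*I*n^4 - 27*n^3 + 28*I*n^3 + 24*n^2 + 147*I*n^2 + 126*n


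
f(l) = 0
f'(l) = 0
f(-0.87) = 0.00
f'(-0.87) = 0.00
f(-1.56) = 0.00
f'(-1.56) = 0.00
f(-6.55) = 0.00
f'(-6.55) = 0.00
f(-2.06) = 0.00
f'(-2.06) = 0.00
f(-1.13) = 0.00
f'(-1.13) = 0.00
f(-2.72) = 0.00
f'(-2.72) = 0.00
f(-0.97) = 0.00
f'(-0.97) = 0.00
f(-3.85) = 0.00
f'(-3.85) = 0.00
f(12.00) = 0.00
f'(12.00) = 0.00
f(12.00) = 0.00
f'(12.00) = 0.00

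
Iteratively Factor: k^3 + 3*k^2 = (k + 3)*(k^2) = k*(k + 3)*(k)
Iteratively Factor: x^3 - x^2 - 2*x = (x - 2)*(x^2 + x) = (x - 2)*(x + 1)*(x)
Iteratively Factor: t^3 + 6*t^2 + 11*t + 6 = (t + 3)*(t^2 + 3*t + 2) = (t + 1)*(t + 3)*(t + 2)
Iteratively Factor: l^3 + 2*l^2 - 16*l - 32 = (l + 2)*(l^2 - 16) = (l + 2)*(l + 4)*(l - 4)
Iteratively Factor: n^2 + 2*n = (n + 2)*(n)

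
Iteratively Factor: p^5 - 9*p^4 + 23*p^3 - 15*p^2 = (p - 1)*(p^4 - 8*p^3 + 15*p^2) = p*(p - 1)*(p^3 - 8*p^2 + 15*p) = p^2*(p - 1)*(p^2 - 8*p + 15) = p^2*(p - 5)*(p - 1)*(p - 3)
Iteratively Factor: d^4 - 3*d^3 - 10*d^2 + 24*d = (d - 2)*(d^3 - d^2 - 12*d) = (d - 4)*(d - 2)*(d^2 + 3*d) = d*(d - 4)*(d - 2)*(d + 3)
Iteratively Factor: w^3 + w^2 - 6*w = (w - 2)*(w^2 + 3*w) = w*(w - 2)*(w + 3)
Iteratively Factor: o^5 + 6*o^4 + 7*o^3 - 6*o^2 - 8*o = (o + 1)*(o^4 + 5*o^3 + 2*o^2 - 8*o) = (o - 1)*(o + 1)*(o^3 + 6*o^2 + 8*o) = (o - 1)*(o + 1)*(o + 2)*(o^2 + 4*o) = o*(o - 1)*(o + 1)*(o + 2)*(o + 4)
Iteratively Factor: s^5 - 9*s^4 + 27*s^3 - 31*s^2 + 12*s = (s - 4)*(s^4 - 5*s^3 + 7*s^2 - 3*s) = (s - 4)*(s - 3)*(s^3 - 2*s^2 + s) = s*(s - 4)*(s - 3)*(s^2 - 2*s + 1) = s*(s - 4)*(s - 3)*(s - 1)*(s - 1)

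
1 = 1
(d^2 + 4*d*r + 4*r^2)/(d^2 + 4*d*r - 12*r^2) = (d^2 + 4*d*r + 4*r^2)/(d^2 + 4*d*r - 12*r^2)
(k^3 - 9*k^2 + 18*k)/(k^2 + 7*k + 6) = k*(k^2 - 9*k + 18)/(k^2 + 7*k + 6)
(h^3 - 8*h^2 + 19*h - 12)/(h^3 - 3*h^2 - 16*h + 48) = (h - 1)/(h + 4)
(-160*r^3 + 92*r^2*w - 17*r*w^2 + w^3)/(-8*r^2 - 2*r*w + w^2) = (40*r^2 - 13*r*w + w^2)/(2*r + w)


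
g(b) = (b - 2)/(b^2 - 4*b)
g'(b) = (4 - 2*b)*(b - 2)/(b^2 - 4*b)^2 + 1/(b^2 - 4*b)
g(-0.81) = -0.72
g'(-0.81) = -0.78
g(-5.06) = -0.15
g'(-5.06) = -0.03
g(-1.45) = -0.44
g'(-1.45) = -0.25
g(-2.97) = -0.24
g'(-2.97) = -0.07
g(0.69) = 0.57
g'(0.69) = -1.10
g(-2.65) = -0.26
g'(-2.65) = -0.08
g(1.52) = 0.13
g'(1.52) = -0.30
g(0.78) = 0.49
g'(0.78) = -0.87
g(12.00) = 0.10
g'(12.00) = -0.01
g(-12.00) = -0.07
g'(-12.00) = -0.00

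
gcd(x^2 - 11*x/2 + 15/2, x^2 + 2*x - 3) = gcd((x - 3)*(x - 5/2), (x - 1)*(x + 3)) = 1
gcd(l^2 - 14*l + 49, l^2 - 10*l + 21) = l - 7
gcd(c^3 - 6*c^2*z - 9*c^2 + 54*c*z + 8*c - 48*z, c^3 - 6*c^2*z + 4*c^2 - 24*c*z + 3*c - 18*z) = -c + 6*z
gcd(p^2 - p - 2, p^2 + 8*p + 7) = p + 1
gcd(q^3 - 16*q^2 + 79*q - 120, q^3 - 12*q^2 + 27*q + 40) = q^2 - 13*q + 40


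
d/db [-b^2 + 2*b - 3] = 2 - 2*b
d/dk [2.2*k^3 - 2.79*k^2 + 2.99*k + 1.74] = 6.6*k^2 - 5.58*k + 2.99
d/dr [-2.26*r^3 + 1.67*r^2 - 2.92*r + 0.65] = -6.78*r^2 + 3.34*r - 2.92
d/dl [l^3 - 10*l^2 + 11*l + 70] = 3*l^2 - 20*l + 11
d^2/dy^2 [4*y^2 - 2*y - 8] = 8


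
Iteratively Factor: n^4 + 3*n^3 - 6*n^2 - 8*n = (n - 2)*(n^3 + 5*n^2 + 4*n) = n*(n - 2)*(n^2 + 5*n + 4) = n*(n - 2)*(n + 1)*(n + 4)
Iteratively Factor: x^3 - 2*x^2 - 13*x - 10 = (x + 1)*(x^2 - 3*x - 10) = (x - 5)*(x + 1)*(x + 2)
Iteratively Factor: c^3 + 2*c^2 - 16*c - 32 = (c - 4)*(c^2 + 6*c + 8) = (c - 4)*(c + 4)*(c + 2)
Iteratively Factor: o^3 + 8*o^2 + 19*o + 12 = (o + 1)*(o^2 + 7*o + 12) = (o + 1)*(o + 3)*(o + 4)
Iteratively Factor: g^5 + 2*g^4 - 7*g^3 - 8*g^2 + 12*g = (g)*(g^4 + 2*g^3 - 7*g^2 - 8*g + 12) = g*(g + 3)*(g^3 - g^2 - 4*g + 4) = g*(g + 2)*(g + 3)*(g^2 - 3*g + 2) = g*(g - 2)*(g + 2)*(g + 3)*(g - 1)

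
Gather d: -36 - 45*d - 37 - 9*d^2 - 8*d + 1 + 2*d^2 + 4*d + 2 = -7*d^2 - 49*d - 70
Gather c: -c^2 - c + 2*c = -c^2 + c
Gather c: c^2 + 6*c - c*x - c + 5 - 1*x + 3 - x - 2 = c^2 + c*(5 - x) - 2*x + 6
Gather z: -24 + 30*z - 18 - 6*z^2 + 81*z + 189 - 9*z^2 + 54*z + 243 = -15*z^2 + 165*z + 390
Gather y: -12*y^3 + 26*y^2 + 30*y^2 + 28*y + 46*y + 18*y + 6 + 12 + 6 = -12*y^3 + 56*y^2 + 92*y + 24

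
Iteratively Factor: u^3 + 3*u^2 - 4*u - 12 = (u + 3)*(u^2 - 4) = (u + 2)*(u + 3)*(u - 2)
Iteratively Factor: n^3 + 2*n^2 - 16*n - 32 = (n - 4)*(n^2 + 6*n + 8) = (n - 4)*(n + 2)*(n + 4)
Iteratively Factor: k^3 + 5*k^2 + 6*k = (k)*(k^2 + 5*k + 6) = k*(k + 2)*(k + 3)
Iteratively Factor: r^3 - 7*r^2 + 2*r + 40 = (r + 2)*(r^2 - 9*r + 20) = (r - 4)*(r + 2)*(r - 5)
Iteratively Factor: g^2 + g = (g + 1)*(g)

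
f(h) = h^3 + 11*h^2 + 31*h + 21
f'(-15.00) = 376.00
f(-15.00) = -1344.00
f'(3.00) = 124.00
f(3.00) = 240.00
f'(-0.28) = 25.08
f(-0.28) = 13.16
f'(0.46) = 41.75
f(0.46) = 37.68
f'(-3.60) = -9.32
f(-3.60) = 5.30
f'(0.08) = 32.78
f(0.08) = 23.55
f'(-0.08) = 29.26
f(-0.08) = 18.59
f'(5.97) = 269.26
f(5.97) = 810.90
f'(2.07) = 89.39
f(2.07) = 141.17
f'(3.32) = 137.11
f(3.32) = 281.76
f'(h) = 3*h^2 + 22*h + 31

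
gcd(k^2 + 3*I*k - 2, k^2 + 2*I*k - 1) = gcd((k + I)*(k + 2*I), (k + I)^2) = k + I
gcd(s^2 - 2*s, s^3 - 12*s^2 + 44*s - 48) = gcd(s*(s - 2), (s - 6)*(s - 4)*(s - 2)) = s - 2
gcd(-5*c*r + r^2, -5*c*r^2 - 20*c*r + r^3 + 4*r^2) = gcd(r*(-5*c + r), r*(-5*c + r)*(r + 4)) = -5*c*r + r^2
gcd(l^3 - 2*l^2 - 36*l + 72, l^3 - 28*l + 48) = l^2 + 4*l - 12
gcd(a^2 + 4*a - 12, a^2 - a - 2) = a - 2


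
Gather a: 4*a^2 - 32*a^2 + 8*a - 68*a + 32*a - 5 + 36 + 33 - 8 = -28*a^2 - 28*a + 56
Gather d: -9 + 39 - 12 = 18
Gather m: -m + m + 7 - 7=0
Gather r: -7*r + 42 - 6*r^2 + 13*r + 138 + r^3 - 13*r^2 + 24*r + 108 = r^3 - 19*r^2 + 30*r + 288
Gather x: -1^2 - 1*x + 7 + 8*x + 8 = 7*x + 14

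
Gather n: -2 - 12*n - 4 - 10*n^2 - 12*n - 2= -10*n^2 - 24*n - 8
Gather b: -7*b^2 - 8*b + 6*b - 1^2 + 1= -7*b^2 - 2*b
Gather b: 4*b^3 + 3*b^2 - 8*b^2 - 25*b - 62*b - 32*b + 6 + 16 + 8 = 4*b^3 - 5*b^2 - 119*b + 30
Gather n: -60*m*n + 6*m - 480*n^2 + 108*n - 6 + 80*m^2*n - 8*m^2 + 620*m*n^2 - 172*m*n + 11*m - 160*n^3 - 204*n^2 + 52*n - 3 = -8*m^2 + 17*m - 160*n^3 + n^2*(620*m - 684) + n*(80*m^2 - 232*m + 160) - 9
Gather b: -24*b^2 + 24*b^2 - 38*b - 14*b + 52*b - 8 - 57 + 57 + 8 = 0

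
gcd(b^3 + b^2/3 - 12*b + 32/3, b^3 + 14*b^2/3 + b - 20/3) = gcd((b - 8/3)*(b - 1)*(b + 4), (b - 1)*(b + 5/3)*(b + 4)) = b^2 + 3*b - 4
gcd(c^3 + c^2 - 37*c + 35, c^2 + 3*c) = 1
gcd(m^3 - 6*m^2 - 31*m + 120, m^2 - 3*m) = m - 3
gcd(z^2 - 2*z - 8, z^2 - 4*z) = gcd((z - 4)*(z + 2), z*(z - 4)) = z - 4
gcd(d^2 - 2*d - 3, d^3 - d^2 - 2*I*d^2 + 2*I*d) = 1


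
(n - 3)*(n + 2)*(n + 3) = n^3 + 2*n^2 - 9*n - 18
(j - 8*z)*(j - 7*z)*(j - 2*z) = j^3 - 17*j^2*z + 86*j*z^2 - 112*z^3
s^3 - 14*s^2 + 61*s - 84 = (s - 7)*(s - 4)*(s - 3)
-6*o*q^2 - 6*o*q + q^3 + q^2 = q*(-6*o + q)*(q + 1)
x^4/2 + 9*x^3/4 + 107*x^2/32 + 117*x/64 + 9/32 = (x/2 + 1)*(x + 1/4)*(x + 3/4)*(x + 3/2)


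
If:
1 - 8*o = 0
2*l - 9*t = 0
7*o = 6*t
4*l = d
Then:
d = 21/8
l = 21/32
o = 1/8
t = 7/48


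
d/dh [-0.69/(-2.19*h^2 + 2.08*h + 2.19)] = (1.4352 - 3.0222*h)/(-2.19*h^2 + 2.08*h + 2.19)^2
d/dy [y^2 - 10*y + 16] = 2*y - 10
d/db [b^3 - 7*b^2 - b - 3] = 3*b^2 - 14*b - 1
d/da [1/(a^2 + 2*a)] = 2*(-a - 1)/(a^2*(a + 2)^2)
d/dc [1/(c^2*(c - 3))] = 3*(2 - c)/(c^3*(c^2 - 6*c + 9))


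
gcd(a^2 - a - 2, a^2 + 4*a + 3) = a + 1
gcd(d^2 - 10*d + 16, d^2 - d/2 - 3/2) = 1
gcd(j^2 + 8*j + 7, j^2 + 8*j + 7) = j^2 + 8*j + 7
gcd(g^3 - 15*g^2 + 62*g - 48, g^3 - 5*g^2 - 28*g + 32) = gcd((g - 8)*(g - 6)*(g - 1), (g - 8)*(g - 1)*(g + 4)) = g^2 - 9*g + 8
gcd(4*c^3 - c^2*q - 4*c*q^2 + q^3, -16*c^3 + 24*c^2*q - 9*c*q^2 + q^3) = 4*c^2 - 5*c*q + q^2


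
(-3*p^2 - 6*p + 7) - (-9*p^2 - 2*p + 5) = 6*p^2 - 4*p + 2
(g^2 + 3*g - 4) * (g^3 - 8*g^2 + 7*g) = g^5 - 5*g^4 - 21*g^3 + 53*g^2 - 28*g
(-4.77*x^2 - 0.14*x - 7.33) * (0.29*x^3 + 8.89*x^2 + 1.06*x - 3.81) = -1.3833*x^5 - 42.4459*x^4 - 8.4265*x^3 - 47.1384*x^2 - 7.2364*x + 27.9273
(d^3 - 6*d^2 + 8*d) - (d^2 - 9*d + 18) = d^3 - 7*d^2 + 17*d - 18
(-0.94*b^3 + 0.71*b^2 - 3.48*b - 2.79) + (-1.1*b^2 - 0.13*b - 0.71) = -0.94*b^3 - 0.39*b^2 - 3.61*b - 3.5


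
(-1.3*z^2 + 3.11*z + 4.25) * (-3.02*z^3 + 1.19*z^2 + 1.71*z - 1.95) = 3.926*z^5 - 10.9392*z^4 - 11.3571*z^3 + 12.9106*z^2 + 1.203*z - 8.2875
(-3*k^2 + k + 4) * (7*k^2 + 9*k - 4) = -21*k^4 - 20*k^3 + 49*k^2 + 32*k - 16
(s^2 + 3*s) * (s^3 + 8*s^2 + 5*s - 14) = s^5 + 11*s^4 + 29*s^3 + s^2 - 42*s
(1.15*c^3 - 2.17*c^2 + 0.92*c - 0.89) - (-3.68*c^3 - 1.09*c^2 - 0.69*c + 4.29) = 4.83*c^3 - 1.08*c^2 + 1.61*c - 5.18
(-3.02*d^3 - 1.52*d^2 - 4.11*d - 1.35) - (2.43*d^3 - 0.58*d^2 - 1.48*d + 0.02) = -5.45*d^3 - 0.94*d^2 - 2.63*d - 1.37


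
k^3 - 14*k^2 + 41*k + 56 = (k - 8)*(k - 7)*(k + 1)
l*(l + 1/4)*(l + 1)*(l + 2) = l^4 + 13*l^3/4 + 11*l^2/4 + l/2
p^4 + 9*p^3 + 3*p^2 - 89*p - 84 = (p - 3)*(p + 1)*(p + 4)*(p + 7)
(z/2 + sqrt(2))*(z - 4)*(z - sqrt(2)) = z^3/2 - 2*z^2 + sqrt(2)*z^2/2 - 2*sqrt(2)*z - 2*z + 8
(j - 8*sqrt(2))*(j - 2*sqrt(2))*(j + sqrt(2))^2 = j^4 - 8*sqrt(2)*j^3 - 6*j^2 + 44*sqrt(2)*j + 64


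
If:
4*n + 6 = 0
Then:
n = -3/2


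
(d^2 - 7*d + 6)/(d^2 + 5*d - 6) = (d - 6)/(d + 6)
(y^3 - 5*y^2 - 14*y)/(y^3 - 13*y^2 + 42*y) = (y + 2)/(y - 6)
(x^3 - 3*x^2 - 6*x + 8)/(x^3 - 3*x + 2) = (x - 4)/(x - 1)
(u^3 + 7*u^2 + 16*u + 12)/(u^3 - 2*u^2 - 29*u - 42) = (u + 2)/(u - 7)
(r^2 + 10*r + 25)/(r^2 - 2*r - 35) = (r + 5)/(r - 7)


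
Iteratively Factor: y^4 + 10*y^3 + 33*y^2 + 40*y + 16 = (y + 1)*(y^3 + 9*y^2 + 24*y + 16) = (y + 1)*(y + 4)*(y^2 + 5*y + 4) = (y + 1)*(y + 4)^2*(y + 1)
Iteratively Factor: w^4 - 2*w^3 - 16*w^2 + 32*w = (w - 4)*(w^3 + 2*w^2 - 8*w) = w*(w - 4)*(w^2 + 2*w - 8) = w*(w - 4)*(w - 2)*(w + 4)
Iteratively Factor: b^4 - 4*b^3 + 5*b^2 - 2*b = (b - 2)*(b^3 - 2*b^2 + b) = (b - 2)*(b - 1)*(b^2 - b) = (b - 2)*(b - 1)^2*(b)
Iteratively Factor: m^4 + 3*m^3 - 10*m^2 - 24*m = (m - 3)*(m^3 + 6*m^2 + 8*m) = m*(m - 3)*(m^2 + 6*m + 8) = m*(m - 3)*(m + 4)*(m + 2)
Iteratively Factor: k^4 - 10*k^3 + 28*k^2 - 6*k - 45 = (k + 1)*(k^3 - 11*k^2 + 39*k - 45) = (k - 5)*(k + 1)*(k^2 - 6*k + 9) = (k - 5)*(k - 3)*(k + 1)*(k - 3)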